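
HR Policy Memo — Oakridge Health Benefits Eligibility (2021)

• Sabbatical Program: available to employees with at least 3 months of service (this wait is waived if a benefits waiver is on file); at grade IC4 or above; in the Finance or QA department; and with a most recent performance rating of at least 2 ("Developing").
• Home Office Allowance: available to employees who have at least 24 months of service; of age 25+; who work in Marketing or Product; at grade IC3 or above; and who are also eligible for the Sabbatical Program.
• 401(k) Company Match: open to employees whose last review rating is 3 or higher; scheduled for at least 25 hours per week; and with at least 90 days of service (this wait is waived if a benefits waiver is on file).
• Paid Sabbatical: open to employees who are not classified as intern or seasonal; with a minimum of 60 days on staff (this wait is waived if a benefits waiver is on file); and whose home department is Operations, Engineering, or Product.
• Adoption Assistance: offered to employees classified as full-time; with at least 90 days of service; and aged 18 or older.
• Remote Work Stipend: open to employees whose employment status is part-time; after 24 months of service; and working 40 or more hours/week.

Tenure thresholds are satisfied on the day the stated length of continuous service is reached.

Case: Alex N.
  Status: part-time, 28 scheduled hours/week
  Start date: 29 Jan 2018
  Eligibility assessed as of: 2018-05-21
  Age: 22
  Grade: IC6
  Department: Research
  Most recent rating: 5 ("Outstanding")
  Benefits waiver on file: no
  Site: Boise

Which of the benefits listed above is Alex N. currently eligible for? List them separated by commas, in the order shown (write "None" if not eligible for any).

401(k) Company Match

Service from 29 Jan 2018 to 2018-05-21: 112 days.
Sabbatical Program — no waiver, service 112 days ≥ 3 months (≈90 days) ✓; grade IC6 ≥ IC4 ✓; dept Research ✗ → not eligible.
Home Office Allowance — service 112 days < 24 months (≈720 days) ✗ → not eligible.
401(k) Company Match — rating 5 ≥ 3 ✓; 28 hrs/wk ≥ 25 ✓; no waiver, service 112 days ≥ 90 days ✓ → eligible.
Paid Sabbatical — status part-time ✓ (not excluded); no waiver, service 112 days ≥ 60 days ✓; dept Research ✗ → not eligible.
Adoption Assistance — status part-time ✗ (requires full-time) → not eligible.
Remote Work Stipend — status part-time ✓; service 112 days < 24 months (≈720 days) ✗ → not eligible.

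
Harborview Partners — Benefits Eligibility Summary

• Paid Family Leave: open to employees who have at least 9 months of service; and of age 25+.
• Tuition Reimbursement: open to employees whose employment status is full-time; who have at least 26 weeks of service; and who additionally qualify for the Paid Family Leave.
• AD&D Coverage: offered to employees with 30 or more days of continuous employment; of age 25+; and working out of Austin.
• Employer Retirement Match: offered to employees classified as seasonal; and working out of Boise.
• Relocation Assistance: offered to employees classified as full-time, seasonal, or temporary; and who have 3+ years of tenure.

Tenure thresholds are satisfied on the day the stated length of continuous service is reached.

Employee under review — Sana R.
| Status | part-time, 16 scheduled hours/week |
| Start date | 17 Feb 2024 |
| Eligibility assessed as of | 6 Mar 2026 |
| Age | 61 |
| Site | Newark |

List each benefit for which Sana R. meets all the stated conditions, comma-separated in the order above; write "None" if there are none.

Service from 17 Feb 2024 to 6 Mar 2026: 748 days.
Paid Family Leave — service 748 days ≥ 9 months (≈270 days) ✓; age 61 ≥ 25 ✓ → eligible.
Tuition Reimbursement — status part-time ✗ (requires full-time) → not eligible.
AD&D Coverage — service 748 days ≥ 30 days ✓; age 61 ≥ 25 ✓; site Newark ✗ (not Austin) → not eligible.
Employer Retirement Match — status part-time ✗ (requires seasonal) → not eligible.
Relocation Assistance — status part-time ✗ (requires full-time, seasonal, or temporary) → not eligible.

Paid Family Leave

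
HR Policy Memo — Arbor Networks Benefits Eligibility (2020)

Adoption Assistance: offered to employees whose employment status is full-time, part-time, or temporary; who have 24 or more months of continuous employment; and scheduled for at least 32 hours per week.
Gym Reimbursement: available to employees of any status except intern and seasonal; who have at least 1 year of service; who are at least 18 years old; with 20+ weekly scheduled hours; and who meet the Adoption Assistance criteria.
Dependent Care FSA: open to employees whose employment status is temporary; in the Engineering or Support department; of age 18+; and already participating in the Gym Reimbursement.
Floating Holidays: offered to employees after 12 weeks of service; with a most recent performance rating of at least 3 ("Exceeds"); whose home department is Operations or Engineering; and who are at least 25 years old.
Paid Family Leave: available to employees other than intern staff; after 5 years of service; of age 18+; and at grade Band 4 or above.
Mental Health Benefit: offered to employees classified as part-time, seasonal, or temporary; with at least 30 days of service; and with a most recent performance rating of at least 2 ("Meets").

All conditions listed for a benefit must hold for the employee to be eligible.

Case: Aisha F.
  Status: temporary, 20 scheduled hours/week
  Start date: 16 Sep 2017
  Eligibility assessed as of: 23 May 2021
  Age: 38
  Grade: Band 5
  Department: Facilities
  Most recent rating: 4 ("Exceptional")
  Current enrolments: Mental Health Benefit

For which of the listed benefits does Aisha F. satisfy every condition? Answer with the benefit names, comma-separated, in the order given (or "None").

Mental Health Benefit

Service from 16 Sep 2017 to 23 May 2021: 1345 days.
Adoption Assistance — status temporary ✓; service 1345 days ≥ 24 months (≈720 days) ✓; 20 hrs/wk < 32 ✗ → not eligible.
Gym Reimbursement — status temporary ✓ (not excluded); service 1345 days ≥ 1 year (≈365 days) ✓; age 38 ≥ 18 ✓; 20 hrs/wk ≥ 20 ✓; not eligible for Adoption Assistance ✗ → not eligible.
Dependent Care FSA — status temporary ✓; dept Facilities ✗ → not eligible.
Floating Holidays — service 1345 days ≥ 12 weeks (≈84 days) ✓; rating 4 ≥ 3 ✓; dept Facilities ✗ → not eligible.
Paid Family Leave — status temporary ✓ (not excluded); service 1345 days < 5 years (≈1825 days) ✗ → not eligible.
Mental Health Benefit — status temporary ✓; service 1345 days ≥ 30 days ✓; rating 4 ≥ 2 ✓ → eligible.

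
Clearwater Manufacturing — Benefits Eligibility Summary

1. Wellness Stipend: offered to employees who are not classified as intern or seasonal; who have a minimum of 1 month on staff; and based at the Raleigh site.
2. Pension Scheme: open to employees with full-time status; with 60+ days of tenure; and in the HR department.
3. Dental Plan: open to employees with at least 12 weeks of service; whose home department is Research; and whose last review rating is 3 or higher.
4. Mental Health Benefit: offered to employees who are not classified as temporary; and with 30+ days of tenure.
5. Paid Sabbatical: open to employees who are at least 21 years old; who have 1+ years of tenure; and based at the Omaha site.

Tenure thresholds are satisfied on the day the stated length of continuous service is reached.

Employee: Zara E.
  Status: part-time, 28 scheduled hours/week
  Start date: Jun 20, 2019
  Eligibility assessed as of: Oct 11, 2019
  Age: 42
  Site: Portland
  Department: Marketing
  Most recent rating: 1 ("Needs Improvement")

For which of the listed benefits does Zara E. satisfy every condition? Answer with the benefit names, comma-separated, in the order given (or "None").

Mental Health Benefit

Service from Jun 20, 2019 to Oct 11, 2019: 113 days.
Wellness Stipend — status part-time ✓ (not excluded); service 113 days ≥ 1 month (≈30 days) ✓; site Portland ✗ (not Raleigh) → not eligible.
Pension Scheme — status part-time ✗ (requires full-time) → not eligible.
Dental Plan — service 113 days ≥ 12 weeks (≈84 days) ✓; dept Marketing ✗ → not eligible.
Mental Health Benefit — status part-time ✓ (not excluded); service 113 days ≥ 30 days ✓ → eligible.
Paid Sabbatical — age 42 ≥ 21 ✓; service 113 days < 1 year (≈365 days) ✗ → not eligible.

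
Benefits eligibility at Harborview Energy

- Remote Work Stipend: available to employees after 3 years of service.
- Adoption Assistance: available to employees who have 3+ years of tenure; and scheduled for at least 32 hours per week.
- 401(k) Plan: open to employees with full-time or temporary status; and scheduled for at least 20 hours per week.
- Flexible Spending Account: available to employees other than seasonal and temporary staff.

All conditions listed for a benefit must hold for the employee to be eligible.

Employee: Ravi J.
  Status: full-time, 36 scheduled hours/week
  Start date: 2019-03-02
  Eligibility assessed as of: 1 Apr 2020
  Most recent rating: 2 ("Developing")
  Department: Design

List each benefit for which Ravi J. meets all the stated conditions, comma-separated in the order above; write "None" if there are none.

401(k) Plan, Flexible Spending Account

Service from 2019-03-02 to 1 Apr 2020: 396 days.
Remote Work Stipend — service 396 days < 3 years (≈1095 days) ✗ → not eligible.
Adoption Assistance — service 396 days < 3 years (≈1095 days) ✗ → not eligible.
401(k) Plan — status full-time ✓; 36 hrs/wk ≥ 20 ✓ → eligible.
Flexible Spending Account — status full-time ✓ (not excluded) → eligible.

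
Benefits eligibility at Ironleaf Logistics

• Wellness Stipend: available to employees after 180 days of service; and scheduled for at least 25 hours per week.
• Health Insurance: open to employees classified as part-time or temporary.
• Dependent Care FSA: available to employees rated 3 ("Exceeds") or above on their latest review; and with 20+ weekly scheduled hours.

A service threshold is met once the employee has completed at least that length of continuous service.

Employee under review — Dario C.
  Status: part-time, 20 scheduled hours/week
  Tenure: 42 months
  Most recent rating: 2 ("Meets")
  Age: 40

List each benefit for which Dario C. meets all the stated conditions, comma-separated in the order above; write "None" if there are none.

Wellness Stipend — service 42 months ≥ 180 days ✓; 20 hrs/wk < 25 ✗ → not eligible.
Health Insurance — status part-time ✓ → eligible.
Dependent Care FSA — rating 2 < 3 ✗ → not eligible.

Health Insurance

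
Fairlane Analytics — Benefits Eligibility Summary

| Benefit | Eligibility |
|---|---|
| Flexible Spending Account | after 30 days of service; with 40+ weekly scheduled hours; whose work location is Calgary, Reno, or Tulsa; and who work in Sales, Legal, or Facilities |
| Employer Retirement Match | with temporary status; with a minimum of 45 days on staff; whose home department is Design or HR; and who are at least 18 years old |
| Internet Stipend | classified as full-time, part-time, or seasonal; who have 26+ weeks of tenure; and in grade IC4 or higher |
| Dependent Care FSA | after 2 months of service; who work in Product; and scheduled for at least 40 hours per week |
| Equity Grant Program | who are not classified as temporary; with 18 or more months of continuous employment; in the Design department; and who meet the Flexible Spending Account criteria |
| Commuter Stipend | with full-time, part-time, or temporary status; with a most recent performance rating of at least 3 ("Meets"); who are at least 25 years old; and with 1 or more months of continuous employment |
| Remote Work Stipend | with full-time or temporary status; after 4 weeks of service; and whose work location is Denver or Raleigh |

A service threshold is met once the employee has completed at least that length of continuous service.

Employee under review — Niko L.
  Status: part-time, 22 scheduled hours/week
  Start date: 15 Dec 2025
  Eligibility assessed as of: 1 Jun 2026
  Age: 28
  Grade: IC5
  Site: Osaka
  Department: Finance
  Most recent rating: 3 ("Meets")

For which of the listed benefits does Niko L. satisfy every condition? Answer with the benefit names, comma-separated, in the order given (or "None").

Commuter Stipend

Service from 15 Dec 2025 to 1 Jun 2026: 168 days.
Flexible Spending Account — service 168 days ≥ 30 days ✓; 22 hrs/wk < 40 ✗ → not eligible.
Employer Retirement Match — status part-time ✗ (requires temporary) → not eligible.
Internet Stipend — status part-time ✓; service 168 days < 26 weeks (≈182 days) ✗ → not eligible.
Dependent Care FSA — service 168 days ≥ 2 months (≈60 days) ✓; dept Finance ✗ → not eligible.
Equity Grant Program — status part-time ✓ (not excluded); service 168 days < 18 months (≈540 days) ✗ → not eligible.
Commuter Stipend — status part-time ✓; rating 3 ≥ 3 ✓; age 28 ≥ 25 ✓; service 168 days ≥ 1 month (≈30 days) ✓ → eligible.
Remote Work Stipend — status part-time ✗ (requires full-time or temporary) → not eligible.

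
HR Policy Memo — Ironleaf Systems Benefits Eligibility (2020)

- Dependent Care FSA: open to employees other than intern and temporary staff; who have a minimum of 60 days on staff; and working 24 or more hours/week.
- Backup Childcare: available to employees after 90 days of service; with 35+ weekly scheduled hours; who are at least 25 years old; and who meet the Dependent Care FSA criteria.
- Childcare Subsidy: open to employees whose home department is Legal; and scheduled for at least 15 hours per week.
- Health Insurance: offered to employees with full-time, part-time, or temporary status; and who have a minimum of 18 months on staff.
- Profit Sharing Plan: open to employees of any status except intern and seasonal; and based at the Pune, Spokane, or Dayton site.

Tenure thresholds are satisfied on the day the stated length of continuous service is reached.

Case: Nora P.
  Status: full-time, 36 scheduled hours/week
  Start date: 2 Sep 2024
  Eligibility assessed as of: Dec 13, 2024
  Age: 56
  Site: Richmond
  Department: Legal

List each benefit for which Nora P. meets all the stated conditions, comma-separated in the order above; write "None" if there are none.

Service from 2 Sep 2024 to Dec 13, 2024: 102 days.
Dependent Care FSA — status full-time ✓ (not excluded); service 102 days ≥ 60 days ✓; 36 hrs/wk ≥ 24 ✓ → eligible.
Backup Childcare — service 102 days ≥ 90 days ✓; 36 hrs/wk ≥ 35 ✓; age 56 ≥ 25 ✓; eligible for Dependent Care FSA ✓ → eligible.
Childcare Subsidy — dept Legal ✓; 36 hrs/wk ≥ 15 ✓ → eligible.
Health Insurance — status full-time ✓; service 102 days < 18 months (≈540 days) ✗ → not eligible.
Profit Sharing Plan — status full-time ✓ (not excluded); site Richmond ✗ (not Pune, Spokane, or Dayton) → not eligible.

Dependent Care FSA, Backup Childcare, Childcare Subsidy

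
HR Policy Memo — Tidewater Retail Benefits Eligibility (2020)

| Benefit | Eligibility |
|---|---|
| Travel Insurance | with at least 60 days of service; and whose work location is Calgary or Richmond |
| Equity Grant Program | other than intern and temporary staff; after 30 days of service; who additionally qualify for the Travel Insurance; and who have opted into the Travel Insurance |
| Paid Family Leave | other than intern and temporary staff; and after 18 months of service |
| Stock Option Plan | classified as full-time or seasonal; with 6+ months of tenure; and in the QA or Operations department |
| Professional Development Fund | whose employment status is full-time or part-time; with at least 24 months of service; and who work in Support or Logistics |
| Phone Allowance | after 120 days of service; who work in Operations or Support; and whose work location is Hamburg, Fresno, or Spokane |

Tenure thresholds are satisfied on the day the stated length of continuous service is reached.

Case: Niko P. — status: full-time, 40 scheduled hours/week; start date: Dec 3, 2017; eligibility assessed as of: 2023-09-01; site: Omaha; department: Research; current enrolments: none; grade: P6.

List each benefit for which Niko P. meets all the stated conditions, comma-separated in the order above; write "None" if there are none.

Service from Dec 3, 2017 to 2023-09-01: 2098 days.
Travel Insurance — service 2098 days ≥ 60 days ✓; site Omaha ✗ (not Calgary or Richmond) → not eligible.
Equity Grant Program — status full-time ✓ (not excluded); service 2098 days ≥ 30 days ✓; not eligible for Travel Insurance ✗ → not eligible.
Paid Family Leave — status full-time ✓ (not excluded); service 2098 days ≥ 18 months (≈540 days) ✓ → eligible.
Stock Option Plan — status full-time ✓; service 2098 days ≥ 6 months (≈180 days) ✓; dept Research ✗ → not eligible.
Professional Development Fund — status full-time ✓; service 2098 days ≥ 24 months (≈720 days) ✓; dept Research ✗ → not eligible.
Phone Allowance — service 2098 days ≥ 120 days ✓; dept Research ✗ → not eligible.

Paid Family Leave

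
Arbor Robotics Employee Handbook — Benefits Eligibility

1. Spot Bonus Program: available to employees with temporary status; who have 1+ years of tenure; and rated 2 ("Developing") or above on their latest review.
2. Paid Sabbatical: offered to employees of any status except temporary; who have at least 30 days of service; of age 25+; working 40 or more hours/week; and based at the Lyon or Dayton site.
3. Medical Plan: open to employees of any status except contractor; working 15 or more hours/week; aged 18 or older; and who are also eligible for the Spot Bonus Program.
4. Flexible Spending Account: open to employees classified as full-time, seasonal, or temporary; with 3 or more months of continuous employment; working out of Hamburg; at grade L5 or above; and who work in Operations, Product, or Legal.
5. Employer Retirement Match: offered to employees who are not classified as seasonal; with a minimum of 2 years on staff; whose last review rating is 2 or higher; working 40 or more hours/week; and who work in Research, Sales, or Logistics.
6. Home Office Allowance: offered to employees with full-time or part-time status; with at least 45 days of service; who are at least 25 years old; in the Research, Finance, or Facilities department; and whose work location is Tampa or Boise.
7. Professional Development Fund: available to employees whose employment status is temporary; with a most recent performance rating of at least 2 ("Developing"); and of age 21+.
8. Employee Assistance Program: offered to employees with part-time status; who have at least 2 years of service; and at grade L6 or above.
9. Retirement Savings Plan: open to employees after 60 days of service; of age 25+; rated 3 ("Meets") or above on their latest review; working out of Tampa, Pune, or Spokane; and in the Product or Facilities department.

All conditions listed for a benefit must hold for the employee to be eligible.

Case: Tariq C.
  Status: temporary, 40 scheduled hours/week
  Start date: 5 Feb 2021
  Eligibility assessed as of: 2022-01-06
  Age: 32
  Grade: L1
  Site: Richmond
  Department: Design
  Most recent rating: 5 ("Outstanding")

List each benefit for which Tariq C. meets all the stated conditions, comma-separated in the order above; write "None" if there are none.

Professional Development Fund

Service from 5 Feb 2021 to 2022-01-06: 335 days.
Spot Bonus Program — status temporary ✓; service 335 days < 1 year (≈365 days) ✗ → not eligible.
Paid Sabbatical — status temporary ✗ (excluded) → not eligible.
Medical Plan — status temporary ✓ (not excluded); 40 hrs/wk ≥ 15 ✓; age 32 ≥ 18 ✓; not eligible for Spot Bonus Program ✗ → not eligible.
Flexible Spending Account — status temporary ✓; service 335 days ≥ 3 months (≈90 days) ✓; site Richmond ✗ (not Hamburg) → not eligible.
Employer Retirement Match — status temporary ✓ (not excluded); service 335 days < 2 years (≈730 days) ✗ → not eligible.
Home Office Allowance — status temporary ✗ (requires full-time or part-time) → not eligible.
Professional Development Fund — status temporary ✓; rating 5 ≥ 2 ✓; age 32 ≥ 21 ✓ → eligible.
Employee Assistance Program — status temporary ✗ (requires part-time) → not eligible.
Retirement Savings Plan — service 335 days ≥ 60 days ✓; age 32 ≥ 25 ✓; rating 5 ≥ 3 ✓; site Richmond ✗ (not Tampa, Pune, or Spokane) → not eligible.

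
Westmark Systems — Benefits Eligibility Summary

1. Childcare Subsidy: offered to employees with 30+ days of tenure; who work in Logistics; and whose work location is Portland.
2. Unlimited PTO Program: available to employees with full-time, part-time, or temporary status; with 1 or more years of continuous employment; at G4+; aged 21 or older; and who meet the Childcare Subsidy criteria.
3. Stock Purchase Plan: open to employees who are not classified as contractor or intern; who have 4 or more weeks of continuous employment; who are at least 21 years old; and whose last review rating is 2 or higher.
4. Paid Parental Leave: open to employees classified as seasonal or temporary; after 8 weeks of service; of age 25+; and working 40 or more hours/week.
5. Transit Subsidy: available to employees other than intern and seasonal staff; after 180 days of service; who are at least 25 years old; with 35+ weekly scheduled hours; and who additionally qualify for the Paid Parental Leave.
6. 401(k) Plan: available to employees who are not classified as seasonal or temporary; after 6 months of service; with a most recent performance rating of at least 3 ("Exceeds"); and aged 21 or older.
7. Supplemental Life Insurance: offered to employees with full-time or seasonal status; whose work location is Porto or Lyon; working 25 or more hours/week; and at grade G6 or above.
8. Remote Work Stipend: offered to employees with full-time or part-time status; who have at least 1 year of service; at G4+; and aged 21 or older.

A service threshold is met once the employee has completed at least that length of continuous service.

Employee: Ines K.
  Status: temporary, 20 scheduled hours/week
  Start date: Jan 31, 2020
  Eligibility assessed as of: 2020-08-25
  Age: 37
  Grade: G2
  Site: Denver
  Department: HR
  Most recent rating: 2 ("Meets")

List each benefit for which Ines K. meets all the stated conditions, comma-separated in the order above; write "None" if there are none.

Service from Jan 31, 2020 to 2020-08-25: 207 days.
Childcare Subsidy — service 207 days ≥ 30 days ✓; dept HR ✗ → not eligible.
Unlimited PTO Program — status temporary ✓; service 207 days < 1 year (≈365 days) ✗ → not eligible.
Stock Purchase Plan — status temporary ✓ (not excluded); service 207 days ≥ 4 weeks (≈28 days) ✓; age 37 ≥ 21 ✓; rating 2 ≥ 2 ✓ → eligible.
Paid Parental Leave — status temporary ✓; service 207 days ≥ 8 weeks (≈56 days) ✓; age 37 ≥ 25 ✓; 20 hrs/wk < 40 ✗ → not eligible.
Transit Subsidy — status temporary ✓ (not excluded); service 207 days ≥ 180 days ✓; age 37 ≥ 25 ✓; 20 hrs/wk < 35 ✗ → not eligible.
401(k) Plan — status temporary ✗ (excluded) → not eligible.
Supplemental Life Insurance — status temporary ✗ (requires full-time or seasonal) → not eligible.
Remote Work Stipend — status temporary ✗ (requires full-time or part-time) → not eligible.

Stock Purchase Plan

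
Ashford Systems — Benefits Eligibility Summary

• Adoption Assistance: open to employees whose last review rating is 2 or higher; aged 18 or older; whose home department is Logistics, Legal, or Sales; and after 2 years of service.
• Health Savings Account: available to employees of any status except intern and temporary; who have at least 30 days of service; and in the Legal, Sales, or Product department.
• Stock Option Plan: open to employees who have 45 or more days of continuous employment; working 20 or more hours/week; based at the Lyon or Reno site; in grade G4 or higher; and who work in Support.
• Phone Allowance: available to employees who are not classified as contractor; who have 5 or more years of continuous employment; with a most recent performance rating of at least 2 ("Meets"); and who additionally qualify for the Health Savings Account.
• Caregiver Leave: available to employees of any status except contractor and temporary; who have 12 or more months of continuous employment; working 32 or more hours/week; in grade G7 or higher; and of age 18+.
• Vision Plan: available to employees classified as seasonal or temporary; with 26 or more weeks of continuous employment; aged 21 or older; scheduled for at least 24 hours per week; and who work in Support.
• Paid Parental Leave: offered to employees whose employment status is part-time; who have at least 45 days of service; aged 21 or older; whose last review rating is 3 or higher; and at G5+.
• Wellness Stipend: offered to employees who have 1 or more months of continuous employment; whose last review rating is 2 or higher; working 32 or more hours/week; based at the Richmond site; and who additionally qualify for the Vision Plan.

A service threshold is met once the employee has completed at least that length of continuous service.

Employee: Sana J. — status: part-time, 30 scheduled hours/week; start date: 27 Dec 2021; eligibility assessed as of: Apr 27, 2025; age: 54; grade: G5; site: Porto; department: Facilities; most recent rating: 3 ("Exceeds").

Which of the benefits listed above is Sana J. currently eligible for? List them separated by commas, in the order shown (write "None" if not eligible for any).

Service from 27 Dec 2021 to Apr 27, 2025: 1217 days.
Adoption Assistance — rating 3 ≥ 2 ✓; age 54 ≥ 18 ✓; dept Facilities ✗ → not eligible.
Health Savings Account — status part-time ✓ (not excluded); service 1217 days ≥ 30 days ✓; dept Facilities ✗ → not eligible.
Stock Option Plan — service 1217 days ≥ 45 days ✓; 30 hrs/wk ≥ 20 ✓; site Porto ✗ (not Lyon or Reno) → not eligible.
Phone Allowance — status part-time ✓ (not excluded); service 1217 days < 5 years (≈1825 days) ✗ → not eligible.
Caregiver Leave — status part-time ✓ (not excluded); service 1217 days ≥ 12 months (≈360 days) ✓; 30 hrs/wk < 32 ✗ → not eligible.
Vision Plan — status part-time ✗ (requires seasonal or temporary) → not eligible.
Paid Parental Leave — status part-time ✓; service 1217 days ≥ 45 days ✓; age 54 ≥ 21 ✓; rating 3 ≥ 3 ✓; grade G5 ≥ G5 ✓ → eligible.
Wellness Stipend — service 1217 days ≥ 1 month (≈30 days) ✓; rating 3 ≥ 2 ✓; 30 hrs/wk < 32 ✗ → not eligible.

Paid Parental Leave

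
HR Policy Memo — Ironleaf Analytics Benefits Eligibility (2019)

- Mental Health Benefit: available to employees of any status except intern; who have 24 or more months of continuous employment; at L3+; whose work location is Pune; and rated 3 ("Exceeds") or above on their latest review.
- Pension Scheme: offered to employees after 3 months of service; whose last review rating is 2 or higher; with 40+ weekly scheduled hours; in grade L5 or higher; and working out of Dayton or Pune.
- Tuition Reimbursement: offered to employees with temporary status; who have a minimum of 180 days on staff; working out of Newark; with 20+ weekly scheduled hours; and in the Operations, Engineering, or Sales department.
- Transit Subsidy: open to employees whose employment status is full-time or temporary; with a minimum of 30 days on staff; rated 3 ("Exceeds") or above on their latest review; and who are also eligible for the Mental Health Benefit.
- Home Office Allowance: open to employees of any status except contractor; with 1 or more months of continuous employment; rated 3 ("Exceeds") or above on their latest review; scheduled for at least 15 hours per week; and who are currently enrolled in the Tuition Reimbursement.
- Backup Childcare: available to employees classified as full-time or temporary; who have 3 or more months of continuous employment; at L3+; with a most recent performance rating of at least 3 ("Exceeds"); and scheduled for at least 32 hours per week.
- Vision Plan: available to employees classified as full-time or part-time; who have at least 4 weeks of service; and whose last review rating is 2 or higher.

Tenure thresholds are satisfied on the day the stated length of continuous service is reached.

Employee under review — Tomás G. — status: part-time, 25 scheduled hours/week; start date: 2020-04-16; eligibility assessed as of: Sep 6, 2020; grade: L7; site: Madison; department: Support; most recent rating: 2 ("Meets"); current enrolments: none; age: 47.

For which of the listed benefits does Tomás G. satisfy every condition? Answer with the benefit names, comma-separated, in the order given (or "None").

Vision Plan

Service from 2020-04-16 to Sep 6, 2020: 143 days.
Mental Health Benefit — status part-time ✓ (not excluded); service 143 days < 24 months (≈720 days) ✗ → not eligible.
Pension Scheme — service 143 days ≥ 3 months (≈90 days) ✓; rating 2 ≥ 2 ✓; 25 hrs/wk < 40 ✗ → not eligible.
Tuition Reimbursement — status part-time ✗ (requires temporary) → not eligible.
Transit Subsidy — status part-time ✗ (requires full-time or temporary) → not eligible.
Home Office Allowance — status part-time ✓ (not excluded); service 143 days ≥ 1 month (≈30 days) ✓; rating 2 < 3 ✗ → not eligible.
Backup Childcare — status part-time ✗ (requires full-time or temporary) → not eligible.
Vision Plan — status part-time ✓; service 143 days ≥ 4 weeks (≈28 days) ✓; rating 2 ≥ 2 ✓ → eligible.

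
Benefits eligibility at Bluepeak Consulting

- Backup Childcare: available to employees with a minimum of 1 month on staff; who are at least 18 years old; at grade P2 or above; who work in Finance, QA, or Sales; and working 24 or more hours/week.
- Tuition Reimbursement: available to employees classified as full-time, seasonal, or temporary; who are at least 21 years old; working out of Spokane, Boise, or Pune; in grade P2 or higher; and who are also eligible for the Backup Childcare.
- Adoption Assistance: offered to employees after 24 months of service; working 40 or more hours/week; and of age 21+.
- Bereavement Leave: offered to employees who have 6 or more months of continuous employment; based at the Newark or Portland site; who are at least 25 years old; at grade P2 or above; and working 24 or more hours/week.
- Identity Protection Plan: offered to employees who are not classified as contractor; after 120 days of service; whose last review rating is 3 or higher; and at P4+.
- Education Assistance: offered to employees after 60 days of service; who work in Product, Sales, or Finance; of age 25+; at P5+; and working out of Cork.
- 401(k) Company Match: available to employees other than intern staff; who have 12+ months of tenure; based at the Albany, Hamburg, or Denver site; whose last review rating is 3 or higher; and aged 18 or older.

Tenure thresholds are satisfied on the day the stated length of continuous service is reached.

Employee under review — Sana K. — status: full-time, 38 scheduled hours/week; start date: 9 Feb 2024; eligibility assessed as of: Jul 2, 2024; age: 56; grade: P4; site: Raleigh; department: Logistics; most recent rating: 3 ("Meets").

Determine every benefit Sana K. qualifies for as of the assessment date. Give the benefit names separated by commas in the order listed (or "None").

Identity Protection Plan

Service from 9 Feb 2024 to Jul 2, 2024: 144 days.
Backup Childcare — service 144 days ≥ 1 month (≈30 days) ✓; age 56 ≥ 18 ✓; grade P4 ≥ P2 ✓; dept Logistics ✗ → not eligible.
Tuition Reimbursement — status full-time ✓; age 56 ≥ 21 ✓; site Raleigh ✗ (not Spokane, Boise, or Pune) → not eligible.
Adoption Assistance — service 144 days < 24 months (≈720 days) ✗ → not eligible.
Bereavement Leave — service 144 days < 6 months (≈180 days) ✗ → not eligible.
Identity Protection Plan — status full-time ✓ (not excluded); service 144 days ≥ 120 days ✓; rating 3 ≥ 3 ✓; grade P4 ≥ P4 ✓ → eligible.
Education Assistance — service 144 days ≥ 60 days ✓; dept Logistics ✗ → not eligible.
401(k) Company Match — status full-time ✓ (not excluded); service 144 days < 12 months (≈360 days) ✗ → not eligible.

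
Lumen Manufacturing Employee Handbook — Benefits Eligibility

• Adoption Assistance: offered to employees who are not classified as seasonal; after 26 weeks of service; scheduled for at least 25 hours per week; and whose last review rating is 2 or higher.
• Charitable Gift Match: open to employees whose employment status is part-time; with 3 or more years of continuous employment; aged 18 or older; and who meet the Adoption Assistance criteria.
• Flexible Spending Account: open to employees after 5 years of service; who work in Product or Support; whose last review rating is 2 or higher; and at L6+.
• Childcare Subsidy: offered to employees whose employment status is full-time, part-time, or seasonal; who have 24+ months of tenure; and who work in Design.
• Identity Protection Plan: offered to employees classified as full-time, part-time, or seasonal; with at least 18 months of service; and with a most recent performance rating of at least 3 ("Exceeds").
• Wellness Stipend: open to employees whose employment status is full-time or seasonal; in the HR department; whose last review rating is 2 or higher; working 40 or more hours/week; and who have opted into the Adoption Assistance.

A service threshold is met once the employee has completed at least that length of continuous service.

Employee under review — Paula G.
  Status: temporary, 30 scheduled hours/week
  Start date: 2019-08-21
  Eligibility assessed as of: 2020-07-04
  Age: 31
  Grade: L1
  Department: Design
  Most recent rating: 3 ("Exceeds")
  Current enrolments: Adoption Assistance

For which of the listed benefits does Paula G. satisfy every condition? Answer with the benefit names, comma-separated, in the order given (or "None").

Adoption Assistance

Service from 2019-08-21 to 2020-07-04: 318 days.
Adoption Assistance — status temporary ✓ (not excluded); service 318 days ≥ 26 weeks (≈182 days) ✓; 30 hrs/wk ≥ 25 ✓; rating 3 ≥ 2 ✓ → eligible.
Charitable Gift Match — status temporary ✗ (requires part-time) → not eligible.
Flexible Spending Account — service 318 days < 5 years (≈1825 days) ✗ → not eligible.
Childcare Subsidy — status temporary ✗ (requires full-time, part-time, or seasonal) → not eligible.
Identity Protection Plan — status temporary ✗ (requires full-time, part-time, or seasonal) → not eligible.
Wellness Stipend — status temporary ✗ (requires full-time or seasonal) → not eligible.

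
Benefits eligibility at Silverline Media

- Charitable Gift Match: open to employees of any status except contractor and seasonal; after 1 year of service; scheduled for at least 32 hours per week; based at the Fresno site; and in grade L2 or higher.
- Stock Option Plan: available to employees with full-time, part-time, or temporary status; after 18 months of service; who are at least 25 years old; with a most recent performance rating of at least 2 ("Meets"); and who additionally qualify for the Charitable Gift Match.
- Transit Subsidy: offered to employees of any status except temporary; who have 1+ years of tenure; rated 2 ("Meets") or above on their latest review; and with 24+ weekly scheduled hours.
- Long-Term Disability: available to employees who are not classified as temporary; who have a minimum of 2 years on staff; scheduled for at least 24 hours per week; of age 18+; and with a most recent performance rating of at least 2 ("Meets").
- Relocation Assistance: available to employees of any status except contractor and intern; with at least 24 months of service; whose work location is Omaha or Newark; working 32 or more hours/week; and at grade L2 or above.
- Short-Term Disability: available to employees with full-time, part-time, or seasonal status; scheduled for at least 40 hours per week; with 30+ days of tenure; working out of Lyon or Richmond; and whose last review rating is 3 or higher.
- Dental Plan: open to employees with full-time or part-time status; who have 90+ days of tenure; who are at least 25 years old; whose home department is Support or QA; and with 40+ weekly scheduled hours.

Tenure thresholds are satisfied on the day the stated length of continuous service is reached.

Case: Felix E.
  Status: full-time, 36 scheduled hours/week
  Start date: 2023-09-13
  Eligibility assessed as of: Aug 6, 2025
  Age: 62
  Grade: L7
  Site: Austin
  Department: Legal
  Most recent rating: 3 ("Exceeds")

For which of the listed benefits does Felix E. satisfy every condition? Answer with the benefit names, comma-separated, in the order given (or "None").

Transit Subsidy

Service from 2023-09-13 to Aug 6, 2025: 693 days.
Charitable Gift Match — status full-time ✓ (not excluded); service 693 days ≥ 1 year (≈365 days) ✓; 36 hrs/wk ≥ 32 ✓; site Austin ✗ (not Fresno) → not eligible.
Stock Option Plan — status full-time ✓; service 693 days ≥ 18 months (≈540 days) ✓; age 62 ≥ 25 ✓; rating 3 ≥ 2 ✓; not eligible for Charitable Gift Match ✗ → not eligible.
Transit Subsidy — status full-time ✓ (not excluded); service 693 days ≥ 1 year (≈365 days) ✓; rating 3 ≥ 2 ✓; 36 hrs/wk ≥ 24 ✓ → eligible.
Long-Term Disability — status full-time ✓ (not excluded); service 693 days < 2 years (≈730 days) ✗ → not eligible.
Relocation Assistance — status full-time ✓ (not excluded); service 693 days < 24 months (≈720 days) ✗ → not eligible.
Short-Term Disability — status full-time ✓; 36 hrs/wk < 40 ✗ → not eligible.
Dental Plan — status full-time ✓; service 693 days ≥ 90 days ✓; age 62 ≥ 25 ✓; dept Legal ✗ → not eligible.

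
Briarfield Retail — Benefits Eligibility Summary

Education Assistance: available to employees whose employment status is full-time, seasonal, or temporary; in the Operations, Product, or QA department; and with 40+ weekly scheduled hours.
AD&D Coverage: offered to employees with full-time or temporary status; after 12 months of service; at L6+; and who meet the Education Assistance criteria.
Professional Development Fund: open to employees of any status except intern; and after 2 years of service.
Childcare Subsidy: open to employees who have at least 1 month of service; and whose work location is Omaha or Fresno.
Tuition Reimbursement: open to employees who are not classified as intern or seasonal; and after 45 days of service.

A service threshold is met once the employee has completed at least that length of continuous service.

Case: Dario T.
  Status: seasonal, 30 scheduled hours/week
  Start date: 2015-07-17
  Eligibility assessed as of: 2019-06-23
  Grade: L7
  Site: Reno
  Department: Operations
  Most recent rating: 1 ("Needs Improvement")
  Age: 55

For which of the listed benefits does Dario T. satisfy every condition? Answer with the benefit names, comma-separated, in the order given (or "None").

Professional Development Fund

Service from 2015-07-17 to 2019-06-23: 1437 days.
Education Assistance — status seasonal ✓; dept Operations ✓; 30 hrs/wk < 40 ✗ → not eligible.
AD&D Coverage — status seasonal ✗ (requires full-time or temporary) → not eligible.
Professional Development Fund — status seasonal ✓ (not excluded); service 1437 days ≥ 2 years (≈730 days) ✓ → eligible.
Childcare Subsidy — service 1437 days ≥ 1 month (≈30 days) ✓; site Reno ✗ (not Omaha or Fresno) → not eligible.
Tuition Reimbursement — status seasonal ✗ (excluded) → not eligible.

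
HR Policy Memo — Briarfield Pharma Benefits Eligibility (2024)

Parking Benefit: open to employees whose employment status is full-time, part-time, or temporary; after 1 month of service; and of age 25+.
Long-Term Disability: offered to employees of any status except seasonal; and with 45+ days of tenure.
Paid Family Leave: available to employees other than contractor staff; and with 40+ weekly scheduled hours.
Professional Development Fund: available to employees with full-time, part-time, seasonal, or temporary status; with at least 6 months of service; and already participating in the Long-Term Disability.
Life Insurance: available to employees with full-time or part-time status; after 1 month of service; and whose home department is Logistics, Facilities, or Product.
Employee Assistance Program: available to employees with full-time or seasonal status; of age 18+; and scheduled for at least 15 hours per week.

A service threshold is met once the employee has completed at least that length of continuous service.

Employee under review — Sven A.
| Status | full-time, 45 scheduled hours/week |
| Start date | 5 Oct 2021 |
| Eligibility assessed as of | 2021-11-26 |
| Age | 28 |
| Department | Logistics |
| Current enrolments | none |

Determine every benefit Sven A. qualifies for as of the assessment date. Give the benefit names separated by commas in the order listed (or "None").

Service from 5 Oct 2021 to 2021-11-26: 52 days.
Parking Benefit — status full-time ✓; service 52 days ≥ 1 month (≈30 days) ✓; age 28 ≥ 25 ✓ → eligible.
Long-Term Disability — status full-time ✓ (not excluded); service 52 days ≥ 45 days ✓ → eligible.
Paid Family Leave — status full-time ✓ (not excluded); 45 hrs/wk ≥ 40 ✓ → eligible.
Professional Development Fund — status full-time ✓; service 52 days < 6 months (≈180 days) ✗ → not eligible.
Life Insurance — status full-time ✓; service 52 days ≥ 1 month (≈30 days) ✓; dept Logistics ✓ → eligible.
Employee Assistance Program — status full-time ✓; age 28 ≥ 18 ✓; 45 hrs/wk ≥ 15 ✓ → eligible.

Parking Benefit, Long-Term Disability, Paid Family Leave, Life Insurance, Employee Assistance Program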